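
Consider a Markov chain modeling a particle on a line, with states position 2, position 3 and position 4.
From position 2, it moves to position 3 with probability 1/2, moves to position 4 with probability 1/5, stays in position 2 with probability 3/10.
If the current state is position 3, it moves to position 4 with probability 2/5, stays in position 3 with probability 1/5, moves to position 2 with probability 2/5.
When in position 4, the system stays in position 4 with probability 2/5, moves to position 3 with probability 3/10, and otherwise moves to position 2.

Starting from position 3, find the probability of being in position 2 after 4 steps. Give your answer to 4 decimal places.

Propagate the distribution vector 4 steps from position 3.
After 0 steps: (0.0000, 1.0000, 0.0000)
After 1 step: (0.4000, 0.2000, 0.4000)
After 2 steps: (0.3200, 0.3600, 0.3200)
After 3 steps: (0.3360, 0.3280, 0.3360)
After 4 steps: (0.3328, 0.3344, 0.3328)
P(in position 2 after 4 steps) = 0.3328

0.3328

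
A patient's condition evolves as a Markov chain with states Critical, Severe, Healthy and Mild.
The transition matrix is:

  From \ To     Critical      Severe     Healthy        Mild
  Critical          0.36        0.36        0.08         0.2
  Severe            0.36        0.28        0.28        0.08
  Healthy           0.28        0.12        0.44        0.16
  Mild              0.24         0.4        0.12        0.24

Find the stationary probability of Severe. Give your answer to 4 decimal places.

0.2892

Let the stationary distribution be π with π = πP and π_1 + π_2 + π_3 + π_4 = 1.
π_1 = 0.36·π_1 + 0.36·π_2 + 0.28·π_3 + 0.24·π_4
π_2 = 0.36·π_1 + 0.28·π_2 + 0.12·π_3 + 0.4·π_4
π_3 = 0.08·π_1 + 0.28·π_2 + 0.44·π_3 + 0.12·π_4
Solving with the normalization constraint gives π = (0.3224, 0.2892, 0.2256, 0.1628).
So the stationary probability of Severe is 0.2892.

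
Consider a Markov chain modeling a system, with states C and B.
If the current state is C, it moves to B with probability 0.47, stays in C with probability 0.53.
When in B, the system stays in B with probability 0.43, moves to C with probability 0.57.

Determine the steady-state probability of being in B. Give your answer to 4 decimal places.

Let the stationary distribution be π with π = πP and π_1 + π_2 = 1.
π_1 = 0.53·π_1 + 0.57·π_2
Solving with the normalization constraint gives π = (0.5481, 0.4519).
So the stationary probability of B is 0.4519.

0.4519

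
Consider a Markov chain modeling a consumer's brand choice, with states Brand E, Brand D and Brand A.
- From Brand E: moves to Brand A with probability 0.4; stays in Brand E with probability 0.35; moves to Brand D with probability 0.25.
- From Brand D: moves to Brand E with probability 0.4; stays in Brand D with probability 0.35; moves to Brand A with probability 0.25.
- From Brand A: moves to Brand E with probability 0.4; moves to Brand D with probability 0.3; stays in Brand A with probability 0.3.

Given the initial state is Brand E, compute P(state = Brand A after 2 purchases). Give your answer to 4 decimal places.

Sum over the intermediate state after 1 purchase:
P = P(Brand E→Brand E)·P(Brand E→Brand A) + P(Brand E→Brand D)·P(Brand D→Brand A) + P(Brand E→Brand A)·P(Brand A→Brand A)
  = 0.35×0.4 + 0.25×0.25 + 0.4×0.3
  = 0.1400 + 0.0625 + 0.1200 = 0.3225

0.3225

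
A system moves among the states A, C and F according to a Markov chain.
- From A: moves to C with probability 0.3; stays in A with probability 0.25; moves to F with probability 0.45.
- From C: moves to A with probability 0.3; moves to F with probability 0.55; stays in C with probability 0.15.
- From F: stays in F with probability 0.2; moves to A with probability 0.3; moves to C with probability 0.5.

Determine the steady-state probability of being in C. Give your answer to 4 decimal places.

0.3280

Let the stationary distribution be π with π = πP and π_1 + π_2 + π_3 = 1.
π_1 = 0.25·π_1 + 0.3·π_2 + 0.3·π_3
π_2 = 0.3·π_1 + 0.15·π_2 + 0.5·π_3
Solving with the normalization constraint gives π = (0.2857, 0.3280, 0.3862).
So the stationary probability of C is 0.3280.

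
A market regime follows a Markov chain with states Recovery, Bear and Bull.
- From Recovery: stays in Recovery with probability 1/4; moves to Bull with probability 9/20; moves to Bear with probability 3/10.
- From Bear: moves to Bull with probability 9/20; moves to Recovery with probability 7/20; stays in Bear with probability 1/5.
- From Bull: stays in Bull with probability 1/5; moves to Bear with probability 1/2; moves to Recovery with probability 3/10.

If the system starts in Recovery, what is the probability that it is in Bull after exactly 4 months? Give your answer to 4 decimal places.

0.3586

Propagate the distribution vector 4 months from Recovery.
After 0 months: (1.0000, 0.0000, 0.0000)
After 1 month: (0.2500, 0.3000, 0.4500)
After 2 months: (0.3025, 0.3600, 0.3375)
After 3 months: (0.3029, 0.3315, 0.3656)
After 4 months: (0.3014, 0.3400, 0.3586)
P(in Bull after 4 months) = 0.3586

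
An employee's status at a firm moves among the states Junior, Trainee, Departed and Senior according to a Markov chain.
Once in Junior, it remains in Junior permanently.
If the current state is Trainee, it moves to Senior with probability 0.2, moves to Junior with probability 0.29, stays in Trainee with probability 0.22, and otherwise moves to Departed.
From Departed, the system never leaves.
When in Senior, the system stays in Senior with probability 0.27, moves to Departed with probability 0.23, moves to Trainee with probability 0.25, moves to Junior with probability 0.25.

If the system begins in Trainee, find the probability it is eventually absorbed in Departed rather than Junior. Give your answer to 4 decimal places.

Let h(s) be the probability of absorption at Departed starting from transient state s. Then h(Departed) = 1 and h(Junior) = 0. By first-step analysis:
h(Trainee) = 0.29·0 + 0.22·h(Trainee) + 0.29·1 + 0.2·h(Senior)
h(Senior) = 0.25·0 + 0.25·h(Trainee) + 0.23·1 + 0.27·h(Senior)
Solving: h(Trainee) = 0.4961, h(Senior) = 0.4850.
Starting from Trainee, the probability is 0.4961.

0.4961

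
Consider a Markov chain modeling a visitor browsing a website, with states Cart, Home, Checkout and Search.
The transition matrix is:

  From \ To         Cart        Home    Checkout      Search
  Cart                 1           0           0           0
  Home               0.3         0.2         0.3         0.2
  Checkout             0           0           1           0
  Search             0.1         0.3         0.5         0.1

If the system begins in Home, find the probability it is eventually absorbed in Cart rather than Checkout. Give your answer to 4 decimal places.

0.4394

Let h(s) be the probability of absorption at Cart starting from transient state s. Then h(Cart) = 1 and h(Checkout) = 0. By first-step analysis:
h(Home) = 0.3·1 + 0.2·h(Home) + 0.3·0 + 0.2·h(Search)
h(Search) = 0.1·1 + 0.3·h(Home) + 0.5·0 + 0.1·h(Search)
Solving: h(Home) = 0.4394, h(Search) = 0.2576.
Starting from Home, the probability is 0.4394.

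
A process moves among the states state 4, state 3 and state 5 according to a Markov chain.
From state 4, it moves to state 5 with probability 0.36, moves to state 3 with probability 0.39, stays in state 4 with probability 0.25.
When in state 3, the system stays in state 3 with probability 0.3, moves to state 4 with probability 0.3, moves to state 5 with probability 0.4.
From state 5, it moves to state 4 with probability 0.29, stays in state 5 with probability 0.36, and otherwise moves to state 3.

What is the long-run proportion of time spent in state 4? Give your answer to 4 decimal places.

Let the stationary distribution be π with π = πP and π_1 + π_2 + π_3 = 1.
π_1 = 0.25·π_1 + 0.3·π_2 + 0.29·π_3
π_2 = 0.39·π_1 + 0.3·π_2 + 0.35·π_3
Solving with the normalization constraint gives π = (0.2822, 0.3441, 0.3738).
So the stationary probability of state 4 is 0.2822.

0.2822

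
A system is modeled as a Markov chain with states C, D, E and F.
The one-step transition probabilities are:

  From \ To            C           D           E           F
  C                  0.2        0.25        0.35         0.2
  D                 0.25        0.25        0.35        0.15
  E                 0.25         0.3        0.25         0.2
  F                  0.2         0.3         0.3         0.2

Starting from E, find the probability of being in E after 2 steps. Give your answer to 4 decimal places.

Propagate the distribution vector 2 steps from E.
After 0 steps: (0.0000, 0.0000, 1.0000, 0.0000)
After 1 step: (0.2500, 0.3000, 0.2500, 0.2000)
After 2 steps: (0.2275, 0.2725, 0.3150, 0.1850)
P(in E after 2 steps) = 0.3150

0.3150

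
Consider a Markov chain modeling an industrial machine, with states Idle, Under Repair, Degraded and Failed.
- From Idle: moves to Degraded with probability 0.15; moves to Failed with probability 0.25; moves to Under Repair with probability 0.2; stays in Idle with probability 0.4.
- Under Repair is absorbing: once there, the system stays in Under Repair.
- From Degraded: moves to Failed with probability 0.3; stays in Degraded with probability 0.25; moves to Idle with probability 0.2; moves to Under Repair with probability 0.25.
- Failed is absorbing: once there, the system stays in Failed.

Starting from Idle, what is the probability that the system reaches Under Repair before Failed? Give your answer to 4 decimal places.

Let h(s) be the probability of absorption at Under Repair starting from transient state s. Then h(Under Repair) = 1 and h(Failed) = 0. By first-step analysis:
h(Idle) = 0.4·h(Idle) + 0.2·1 + 0.15·h(Degraded) + 0.25·0
h(Degraded) = 0.2·h(Idle) + 0.25·1 + 0.25·h(Degraded) + 0.3·0
Solving: h(Idle) = 0.4464, h(Degraded) = 0.4524.
Starting from Idle, the probability is 0.4464.

0.4464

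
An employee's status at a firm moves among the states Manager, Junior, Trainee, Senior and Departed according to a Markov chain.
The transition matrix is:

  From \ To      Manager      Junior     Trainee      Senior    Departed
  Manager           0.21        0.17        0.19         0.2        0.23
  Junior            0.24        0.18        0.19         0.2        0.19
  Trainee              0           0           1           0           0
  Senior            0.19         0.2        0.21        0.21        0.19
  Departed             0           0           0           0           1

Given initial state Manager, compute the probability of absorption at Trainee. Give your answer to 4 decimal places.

0.4746

Let h(s) be the probability of absorption at Trainee starting from transient state s. Then h(Trainee) = 1 and h(Departed) = 0. By first-step analysis:
h(Manager) = 0.21·h(Manager) + 0.17·h(Junior) + 0.19·1 + 0.2·h(Senior) + 0.23·0
h(Junior) = 0.24·h(Manager) + 0.18·h(Junior) + 0.19·1 + 0.2·h(Senior) + 0.19·0
h(Senior) = 0.19·h(Manager) + 0.2·h(Junior) + 0.21·1 + 0.21·h(Senior) + 0.19·0
Solving: h(Manager) = 0.4746, h(Junior) = 0.4938, h(Senior) = 0.5050.
Starting from Manager, the probability is 0.4746.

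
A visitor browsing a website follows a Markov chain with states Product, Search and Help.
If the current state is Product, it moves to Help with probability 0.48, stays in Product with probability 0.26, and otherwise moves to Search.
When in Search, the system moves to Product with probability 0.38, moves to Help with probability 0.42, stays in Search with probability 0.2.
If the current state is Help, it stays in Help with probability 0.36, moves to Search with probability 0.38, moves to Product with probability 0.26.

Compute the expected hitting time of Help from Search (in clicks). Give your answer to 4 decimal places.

2.2709

Let t(s) be the expected number of clicks to first reach Help from state s, with t(Help) = 0. Conditioning on the first click:
t(Product) = 1 + 0.26·t(Product) + 0.26·t(Search)
t(Search) = 1 + 0.38·t(Product) + 0.2·t(Search)
Solving: t(Product) = 2.1492, t(Search) = 2.2709.
Expected clicks from Search to Help: 2.2709.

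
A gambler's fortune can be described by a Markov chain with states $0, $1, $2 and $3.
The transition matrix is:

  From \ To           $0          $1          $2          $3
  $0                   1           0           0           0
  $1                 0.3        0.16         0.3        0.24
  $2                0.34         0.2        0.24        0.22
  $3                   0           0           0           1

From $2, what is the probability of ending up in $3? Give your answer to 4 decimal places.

Let h(s) be the probability of absorption at $3 starting from transient state s. Then h($3) = 1 and h($0) = 0. By first-step analysis:
h($1) = 0.3·0 + 0.16·h($1) + 0.3·h($2) + 0.24·1
h($2) = 0.34·0 + 0.2·h($1) + 0.24·h($2) + 0.22·1
Solving: h($1) = 0.4295, h($2) = 0.4025.
Starting from $2, the probability is 0.4025.

0.4025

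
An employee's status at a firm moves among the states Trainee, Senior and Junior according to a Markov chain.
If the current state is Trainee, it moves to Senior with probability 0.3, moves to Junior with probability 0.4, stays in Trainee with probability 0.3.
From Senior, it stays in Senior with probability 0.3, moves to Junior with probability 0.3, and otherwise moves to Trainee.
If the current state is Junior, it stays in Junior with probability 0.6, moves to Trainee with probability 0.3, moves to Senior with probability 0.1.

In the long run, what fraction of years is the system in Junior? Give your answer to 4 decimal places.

Let the stationary distribution be π with π = πP and π_1 + π_2 + π_3 = 1.
π_1 = 0.3·π_1 + 0.4·π_2 + 0.3·π_3
π_2 = 0.3·π_1 + 0.3·π_2 + 0.1·π_3
Solving with the normalization constraint gives π = (0.3205, 0.2051, 0.4744).
So the stationary probability of Junior is 0.4744.

0.4744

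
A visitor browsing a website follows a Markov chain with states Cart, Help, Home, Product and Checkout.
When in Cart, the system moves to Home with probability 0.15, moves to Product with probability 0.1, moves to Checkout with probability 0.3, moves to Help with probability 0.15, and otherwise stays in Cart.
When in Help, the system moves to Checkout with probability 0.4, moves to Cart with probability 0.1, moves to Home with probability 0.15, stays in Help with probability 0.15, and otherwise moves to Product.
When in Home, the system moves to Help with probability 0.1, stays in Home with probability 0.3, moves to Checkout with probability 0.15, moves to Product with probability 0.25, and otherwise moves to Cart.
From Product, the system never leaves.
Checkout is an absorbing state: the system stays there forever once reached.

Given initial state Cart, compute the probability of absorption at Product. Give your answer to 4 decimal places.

Let h(s) be the probability of absorption at Product starting from transient state s. Then h(Product) = 1 and h(Checkout) = 0. By first-step analysis:
h(Cart) = 0.3·h(Cart) + 0.15·h(Help) + 0.15·h(Home) + 0.1·1 + 0.3·0
h(Help) = 0.1·h(Cart) + 0.15·h(Help) + 0.15·h(Home) + 0.2·1 + 0.4·0
h(Home) = 0.2·h(Cart) + 0.1·h(Help) + 0.3·h(Home) + 0.25·1 + 0.15·0
Solving: h(Cart) = 0.3283, h(Help) = 0.3626, h(Home) = 0.5027.
Starting from Cart, the probability is 0.3283.

0.3283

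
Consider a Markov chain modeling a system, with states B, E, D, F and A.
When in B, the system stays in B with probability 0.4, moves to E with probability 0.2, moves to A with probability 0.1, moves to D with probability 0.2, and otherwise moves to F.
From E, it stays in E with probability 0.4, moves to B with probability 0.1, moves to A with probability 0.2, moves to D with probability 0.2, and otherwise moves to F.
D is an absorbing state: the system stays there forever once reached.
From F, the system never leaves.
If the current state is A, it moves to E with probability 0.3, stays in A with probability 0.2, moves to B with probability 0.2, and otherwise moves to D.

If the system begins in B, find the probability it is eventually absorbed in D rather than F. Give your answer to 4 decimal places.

0.7136

Let h(s) be the probability of absorption at D starting from transient state s. Then h(D) = 1 and h(F) = 0. By first-step analysis:
h(B) = 0.4·h(B) + 0.2·h(E) + 0.2·1 + 0.1·0 + 0.1·h(A)
h(E) = 0.1·h(B) + 0.4·h(E) + 0.2·1 + 0.1·0 + 0.2·h(A)
h(A) = 0.2·h(B) + 0.3·h(E) + 0.3·1 + 0.2·h(A)
Solving: h(B) = 0.7136, h(E) = 0.7277, h(A) = 0.8263.
Starting from B, the probability is 0.7136.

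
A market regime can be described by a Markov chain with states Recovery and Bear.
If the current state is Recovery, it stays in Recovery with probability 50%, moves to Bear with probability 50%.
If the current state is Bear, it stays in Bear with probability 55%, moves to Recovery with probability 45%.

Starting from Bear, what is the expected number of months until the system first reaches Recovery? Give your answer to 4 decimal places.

Let t(s) be the expected number of months to first reach Recovery from state s, with t(Recovery) = 0. Conditioning on the first month:
t(Bear) = 1 + 0.55·t(Bear)
Solving: t(Bear) = 2.2222.
Expected months from Bear to Recovery: 2.2222.

2.2222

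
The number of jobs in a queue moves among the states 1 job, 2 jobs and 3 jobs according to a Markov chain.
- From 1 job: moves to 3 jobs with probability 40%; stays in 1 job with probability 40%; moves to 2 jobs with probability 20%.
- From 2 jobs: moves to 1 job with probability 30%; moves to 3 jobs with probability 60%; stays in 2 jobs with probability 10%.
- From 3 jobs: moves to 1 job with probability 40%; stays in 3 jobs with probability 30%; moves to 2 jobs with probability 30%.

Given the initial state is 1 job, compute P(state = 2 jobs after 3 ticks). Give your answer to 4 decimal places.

Propagate the distribution vector 3 ticks from 1 job.
After 0 ticks: (1.0000, 0.0000, 0.0000)
After 1 tick: (0.4000, 0.2000, 0.4000)
After 2 ticks: (0.3800, 0.2200, 0.4000)
After 3 ticks: (0.3780, 0.2180, 0.4040)
P(in 2 jobs after 3 ticks) = 0.2180

0.2180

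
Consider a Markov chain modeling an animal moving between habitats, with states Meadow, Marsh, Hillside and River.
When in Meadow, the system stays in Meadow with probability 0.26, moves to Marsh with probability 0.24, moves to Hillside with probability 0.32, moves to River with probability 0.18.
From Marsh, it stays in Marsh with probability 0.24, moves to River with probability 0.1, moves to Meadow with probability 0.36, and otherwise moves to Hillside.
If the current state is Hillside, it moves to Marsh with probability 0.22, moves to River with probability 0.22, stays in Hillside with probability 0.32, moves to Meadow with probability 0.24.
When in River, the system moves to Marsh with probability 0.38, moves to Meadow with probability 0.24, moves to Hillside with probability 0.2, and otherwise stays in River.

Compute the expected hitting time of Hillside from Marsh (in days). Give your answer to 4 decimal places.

Let t(s) be the expected number of days to first reach Hillside from state s, with t(Hillside) = 0. Conditioning on the first day:
t(Meadow) = 1 + 0.26·t(Meadow) + 0.24·t(Marsh) + 0.18·t(River)
t(Marsh) = 1 + 0.36·t(Meadow) + 0.24·t(Marsh) + 0.1·t(River)
t(River) = 1 + 0.24·t(Meadow) + 0.38·t(Marsh) + 0.18·t(River)
Solving: t(Meadow) = 3.3821, t(Marsh) = 3.4169, t(River) = 3.7928.
Expected days from Marsh to Hillside: 3.4169.

3.4169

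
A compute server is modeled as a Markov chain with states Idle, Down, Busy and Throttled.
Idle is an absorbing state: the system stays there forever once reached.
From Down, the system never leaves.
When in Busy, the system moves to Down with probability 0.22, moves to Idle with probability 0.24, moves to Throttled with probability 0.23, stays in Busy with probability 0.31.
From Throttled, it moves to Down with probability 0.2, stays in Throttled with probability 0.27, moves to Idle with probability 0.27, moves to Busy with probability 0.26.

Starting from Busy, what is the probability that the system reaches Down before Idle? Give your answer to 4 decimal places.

0.4654

Let h(s) be the probability of absorption at Down starting from transient state s. Then h(Down) = 1 and h(Idle) = 0. By first-step analysis:
h(Busy) = 0.24·0 + 0.22·1 + 0.31·h(Busy) + 0.23·h(Throttled)
h(Throttled) = 0.27·0 + 0.2·1 + 0.26·h(Busy) + 0.27·h(Throttled)
Solving: h(Busy) = 0.4654, h(Throttled) = 0.4397.
Starting from Busy, the probability is 0.4654.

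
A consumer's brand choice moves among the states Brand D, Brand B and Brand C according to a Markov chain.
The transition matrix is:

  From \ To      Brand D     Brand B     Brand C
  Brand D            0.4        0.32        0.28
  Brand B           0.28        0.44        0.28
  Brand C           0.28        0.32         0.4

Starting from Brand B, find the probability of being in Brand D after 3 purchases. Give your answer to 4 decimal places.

Propagate the distribution vector 3 purchases from Brand B.
After 0 purchases: (0.0000, 1.0000, 0.0000)
After 1 purchase: (0.2800, 0.4400, 0.2800)
After 2 purchases: (0.3136, 0.3728, 0.3136)
After 3 purchases: (0.3176, 0.3647, 0.3176)
P(in Brand D after 3 purchases) = 0.3176

0.3176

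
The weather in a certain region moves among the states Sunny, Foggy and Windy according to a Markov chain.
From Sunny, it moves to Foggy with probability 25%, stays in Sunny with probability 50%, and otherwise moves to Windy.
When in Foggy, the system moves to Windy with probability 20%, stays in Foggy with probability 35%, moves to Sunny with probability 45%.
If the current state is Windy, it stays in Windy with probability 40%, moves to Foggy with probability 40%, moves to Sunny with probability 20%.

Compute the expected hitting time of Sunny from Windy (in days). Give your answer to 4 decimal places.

Let t(s) be the expected number of days to first reach Sunny from state s, with t(Sunny) = 0. Conditioning on the first day:
t(Foggy) = 1 + 0.35·t(Foggy) + 0.2·t(Windy)
t(Windy) = 1 + 0.4·t(Foggy) + 0.4·t(Windy)
Solving: t(Foggy) = 2.5806, t(Windy) = 3.3871.
Expected days from Windy to Sunny: 3.3871.

3.3871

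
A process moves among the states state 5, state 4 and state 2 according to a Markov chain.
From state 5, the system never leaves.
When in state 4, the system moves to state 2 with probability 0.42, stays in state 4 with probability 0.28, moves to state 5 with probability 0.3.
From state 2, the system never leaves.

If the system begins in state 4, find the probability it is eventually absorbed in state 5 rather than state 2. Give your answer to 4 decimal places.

Let h(s) be the probability of absorption at state 5 starting from transient state s. Then h(state 5) = 1 and h(state 2) = 0. By first-step analysis:
h(state 4) = 0.3·1 + 0.28·h(state 4) + 0.42·0
Solving: h(state 4) = 0.4167.
Starting from state 4, the probability is 0.4167.

0.4167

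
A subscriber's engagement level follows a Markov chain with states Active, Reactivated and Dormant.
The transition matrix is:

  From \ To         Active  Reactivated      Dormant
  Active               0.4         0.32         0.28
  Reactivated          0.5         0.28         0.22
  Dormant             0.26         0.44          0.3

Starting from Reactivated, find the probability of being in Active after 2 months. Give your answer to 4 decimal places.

0.3972

Sum over the intermediate state after 1 month:
P = P(Reactivated→Active)·P(Active→Active) + P(Reactivated→Reactivated)·P(Reactivated→Active) + P(Reactivated→Dormant)·P(Dormant→Active)
  = 0.5×0.4 + 0.28×0.5 + 0.22×0.26
  = 0.2000 + 0.1400 + 0.0572 = 0.3972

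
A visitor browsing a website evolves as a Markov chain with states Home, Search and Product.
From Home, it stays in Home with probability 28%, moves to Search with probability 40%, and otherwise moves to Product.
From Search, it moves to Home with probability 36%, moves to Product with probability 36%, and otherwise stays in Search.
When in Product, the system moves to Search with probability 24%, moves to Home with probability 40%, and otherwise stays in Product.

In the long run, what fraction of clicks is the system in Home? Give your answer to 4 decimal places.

Let the stationary distribution be π with π = πP and π_1 + π_2 + π_3 = 1.
π_1 = 0.28·π_1 + 0.36·π_2 + 0.4·π_3
π_2 = 0.4·π_1 + 0.28·π_2 + 0.24·π_3
Solving with the normalization constraint gives π = (0.3462, 0.3077, 0.3462).
So the stationary probability of Home is 0.3462.

0.3462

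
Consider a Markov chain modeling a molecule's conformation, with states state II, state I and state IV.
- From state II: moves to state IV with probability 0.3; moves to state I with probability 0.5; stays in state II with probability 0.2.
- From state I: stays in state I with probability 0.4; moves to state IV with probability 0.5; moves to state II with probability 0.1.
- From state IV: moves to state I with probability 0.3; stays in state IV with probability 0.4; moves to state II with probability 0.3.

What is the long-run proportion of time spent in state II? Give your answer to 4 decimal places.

Let the stationary distribution be π with π = πP and π_1 + π_2 + π_3 = 1.
π_1 = 0.2·π_1 + 0.1·π_2 + 0.3·π_3
π_2 = 0.5·π_1 + 0.4·π_2 + 0.3·π_3
Solving with the normalization constraint gives π = (0.2039, 0.3786, 0.4175).
So the stationary probability of state II is 0.2039.

0.2039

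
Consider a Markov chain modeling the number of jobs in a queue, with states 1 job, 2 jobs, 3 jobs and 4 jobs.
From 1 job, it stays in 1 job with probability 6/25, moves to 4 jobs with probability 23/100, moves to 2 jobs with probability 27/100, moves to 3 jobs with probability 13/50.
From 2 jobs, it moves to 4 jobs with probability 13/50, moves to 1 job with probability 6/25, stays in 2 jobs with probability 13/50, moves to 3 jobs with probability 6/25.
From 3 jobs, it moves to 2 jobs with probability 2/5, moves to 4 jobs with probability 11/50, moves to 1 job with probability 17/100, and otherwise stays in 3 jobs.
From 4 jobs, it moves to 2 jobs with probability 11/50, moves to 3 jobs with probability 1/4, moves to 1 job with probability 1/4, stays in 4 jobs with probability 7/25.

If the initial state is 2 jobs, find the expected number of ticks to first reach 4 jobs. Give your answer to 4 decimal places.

4.1016

Let t(s) be the expected number of ticks to first reach 4 jobs from state s, with t(4 jobs) = 0. Conditioning on the first tick:
t(1 job) = 1 + 0.24·t(1 job) + 0.27·t(2 jobs) + 0.26·t(3 jobs)
t(2 jobs) = 1 + 0.24·t(1 job) + 0.26·t(2 jobs) + 0.24·t(3 jobs)
t(3 jobs) = 1 + 0.17·t(1 job) + 0.4·t(2 jobs) + 0.21·t(3 jobs)
Solving: t(1 job) = 4.2277, t(2 jobs) = 4.1016, t(3 jobs) = 4.2524.
Expected ticks from 2 jobs to 4 jobs: 4.1016.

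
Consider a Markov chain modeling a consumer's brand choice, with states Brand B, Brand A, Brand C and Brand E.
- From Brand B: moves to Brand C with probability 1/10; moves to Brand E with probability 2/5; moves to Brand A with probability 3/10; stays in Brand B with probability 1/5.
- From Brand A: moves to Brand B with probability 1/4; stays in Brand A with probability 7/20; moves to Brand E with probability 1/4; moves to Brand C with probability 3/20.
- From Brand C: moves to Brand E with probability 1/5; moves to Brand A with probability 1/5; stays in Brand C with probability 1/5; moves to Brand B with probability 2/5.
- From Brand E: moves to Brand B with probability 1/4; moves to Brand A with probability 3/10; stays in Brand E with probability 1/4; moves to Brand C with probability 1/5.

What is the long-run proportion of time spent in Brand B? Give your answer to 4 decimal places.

Let the stationary distribution be π with π = πP and π_1 + π_2 + π_3 + π_4 = 1.
π_1 = 0.2·π_1 + 0.25·π_2 + 0.4·π_3 + 0.25·π_4
π_2 = 0.3·π_1 + 0.35·π_2 + 0.2·π_3 + 0.3·π_4
π_3 = 0.1·π_1 + 0.15·π_2 + 0.2·π_3 + 0.2·π_4
Solving with the normalization constraint gives π = (0.2608, 0.2991, 0.1590, 0.2812).
So the stationary probability of Brand B is 0.2608.

0.2608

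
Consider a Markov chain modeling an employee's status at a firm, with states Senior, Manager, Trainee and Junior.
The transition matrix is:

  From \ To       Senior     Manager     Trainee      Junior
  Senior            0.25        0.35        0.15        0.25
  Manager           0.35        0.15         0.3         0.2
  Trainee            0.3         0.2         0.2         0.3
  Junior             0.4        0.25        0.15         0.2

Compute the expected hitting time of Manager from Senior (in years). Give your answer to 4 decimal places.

3.3140

Let t(s) be the expected number of years to first reach Manager from state s, with t(Manager) = 0. Conditioning on the first year:
t(Senior) = 1 + 0.25·t(Senior) + 0.15·t(Trainee) + 0.25·t(Junior)
t(Trainee) = 1 + 0.3·t(Senior) + 0.2·t(Trainee) + 0.3·t(Junior)
t(Junior) = 1 + 0.4·t(Senior) + 0.15·t(Trainee) + 0.2·t(Junior)
Solving: t(Senior) = 3.3140, t(Trainee) = 3.8538, t(Junior) = 3.6296.
Expected years from Senior to Manager: 3.3140.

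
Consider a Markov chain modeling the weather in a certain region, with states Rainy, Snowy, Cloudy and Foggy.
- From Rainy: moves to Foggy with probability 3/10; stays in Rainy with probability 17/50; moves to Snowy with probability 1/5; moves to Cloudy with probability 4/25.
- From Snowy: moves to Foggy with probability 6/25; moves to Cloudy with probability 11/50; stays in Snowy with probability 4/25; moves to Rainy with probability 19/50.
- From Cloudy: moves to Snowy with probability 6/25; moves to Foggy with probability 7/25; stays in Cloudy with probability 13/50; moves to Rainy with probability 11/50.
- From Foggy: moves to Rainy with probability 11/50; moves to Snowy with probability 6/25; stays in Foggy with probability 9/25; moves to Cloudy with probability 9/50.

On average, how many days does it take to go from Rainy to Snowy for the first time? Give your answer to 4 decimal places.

Let t(s) be the expected number of days to first reach Snowy from state s, with t(Snowy) = 0. Conditioning on the first day:
t(Rainy) = 1 + 0.34·t(Rainy) + 0.16·t(Cloudy) + 0.3·t(Foggy)
t(Cloudy) = 1 + 0.22·t(Rainy) + 0.26·t(Cloudy) + 0.28·t(Foggy)
t(Foggy) = 1 + 0.22·t(Rainy) + 0.18·t(Cloudy) + 0.36·t(Foggy)
Solving: t(Rainy) = 4.5455, t(Cloudy) = 4.3478, t(Foggy) = 4.3478.
Expected days from Rainy to Snowy: 4.5455.

4.5455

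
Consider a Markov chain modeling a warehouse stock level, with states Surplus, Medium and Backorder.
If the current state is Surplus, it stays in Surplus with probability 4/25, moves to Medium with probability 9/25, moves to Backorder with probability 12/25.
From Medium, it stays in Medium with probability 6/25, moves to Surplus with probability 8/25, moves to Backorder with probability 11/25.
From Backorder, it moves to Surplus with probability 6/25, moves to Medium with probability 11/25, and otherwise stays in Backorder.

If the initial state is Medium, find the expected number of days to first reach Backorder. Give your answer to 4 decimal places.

Let t(s) be the expected number of days to first reach Backorder from state s, with t(Backorder) = 0. Conditioning on the first day:
t(Surplus) = 1 + 0.16·t(Surplus) + 0.36·t(Medium)
t(Medium) = 1 + 0.32·t(Surplus) + 0.24·t(Medium)
Solving: t(Surplus) = 2.1407, t(Medium) = 2.2171.
Expected days from Medium to Backorder: 2.2171.

2.2171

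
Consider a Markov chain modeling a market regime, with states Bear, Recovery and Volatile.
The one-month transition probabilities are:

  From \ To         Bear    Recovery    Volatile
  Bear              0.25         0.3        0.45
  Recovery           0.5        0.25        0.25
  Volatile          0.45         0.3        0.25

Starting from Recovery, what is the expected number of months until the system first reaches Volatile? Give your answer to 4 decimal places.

Let t(s) be the expected number of months to first reach Volatile from state s, with t(Volatile) = 0. Conditioning on the first month:
t(Bear) = 1 + 0.25·t(Bear) + 0.3·t(Recovery)
t(Recovery) = 1 + 0.5·t(Bear) + 0.25·t(Recovery)
Solving: t(Bear) = 2.5455, t(Recovery) = 3.0303.
Expected months from Recovery to Volatile: 3.0303.

3.0303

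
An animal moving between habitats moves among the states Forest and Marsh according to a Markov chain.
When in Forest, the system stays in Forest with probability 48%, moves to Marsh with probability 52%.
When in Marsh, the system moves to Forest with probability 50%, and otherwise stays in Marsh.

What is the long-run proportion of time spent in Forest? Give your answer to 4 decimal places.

0.4902

Let the stationary distribution be π with π = πP and π_1 + π_2 = 1.
π_1 = 0.48·π_1 + 0.5·π_2
Solving with the normalization constraint gives π = (0.4902, 0.5098).
So the stationary probability of Forest is 0.4902.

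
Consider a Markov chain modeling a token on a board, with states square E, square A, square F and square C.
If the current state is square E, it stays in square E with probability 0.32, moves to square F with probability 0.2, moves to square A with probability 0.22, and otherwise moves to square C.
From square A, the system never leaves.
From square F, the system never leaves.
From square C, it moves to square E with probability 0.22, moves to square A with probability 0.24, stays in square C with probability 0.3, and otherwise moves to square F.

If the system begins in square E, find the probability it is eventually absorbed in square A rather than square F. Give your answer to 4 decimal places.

Let h(s) be the probability of absorption at square A starting from transient state s. Then h(square A) = 1 and h(square F) = 0. By first-step analysis:
h(square E) = 0.32·h(square E) + 0.22·1 + 0.2·0 + 0.26·h(square C)
h(square C) = 0.22·h(square E) + 0.24·1 + 0.24·0 + 0.3·h(square C)
Solving: h(square E) = 0.5167, h(square C) = 0.5053.
Starting from square E, the probability is 0.5167.

0.5167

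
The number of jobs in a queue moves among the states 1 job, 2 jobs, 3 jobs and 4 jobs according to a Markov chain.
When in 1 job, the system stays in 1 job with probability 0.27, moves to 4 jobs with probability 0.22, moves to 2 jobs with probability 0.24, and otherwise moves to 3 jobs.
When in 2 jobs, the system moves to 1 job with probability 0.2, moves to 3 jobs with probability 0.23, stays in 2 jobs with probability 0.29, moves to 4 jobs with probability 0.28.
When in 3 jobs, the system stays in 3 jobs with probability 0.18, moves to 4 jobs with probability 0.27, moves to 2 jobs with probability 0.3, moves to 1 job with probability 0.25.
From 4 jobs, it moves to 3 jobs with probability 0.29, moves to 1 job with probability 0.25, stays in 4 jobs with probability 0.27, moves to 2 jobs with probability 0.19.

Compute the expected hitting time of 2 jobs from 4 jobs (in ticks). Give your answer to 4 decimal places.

Let t(s) be the expected number of ticks to first reach 2 jobs from state s, with t(2 jobs) = 0. Conditioning on the first tick:
t(1 job) = 1 + 0.27·t(1 job) + 0.27·t(3 jobs) + 0.22·t(4 jobs)
t(3 jobs) = 1 + 0.25·t(1 job) + 0.18·t(3 jobs) + 0.27·t(4 jobs)
t(4 jobs) = 1 + 0.25·t(1 job) + 0.29·t(3 jobs) + 0.27·t(4 jobs)
Solving: t(1 job) = 4.1171, t(3 jobs) = 3.9002, t(4 jobs) = 4.3292.
Expected ticks from 4 jobs to 2 jobs: 4.3292.

4.3292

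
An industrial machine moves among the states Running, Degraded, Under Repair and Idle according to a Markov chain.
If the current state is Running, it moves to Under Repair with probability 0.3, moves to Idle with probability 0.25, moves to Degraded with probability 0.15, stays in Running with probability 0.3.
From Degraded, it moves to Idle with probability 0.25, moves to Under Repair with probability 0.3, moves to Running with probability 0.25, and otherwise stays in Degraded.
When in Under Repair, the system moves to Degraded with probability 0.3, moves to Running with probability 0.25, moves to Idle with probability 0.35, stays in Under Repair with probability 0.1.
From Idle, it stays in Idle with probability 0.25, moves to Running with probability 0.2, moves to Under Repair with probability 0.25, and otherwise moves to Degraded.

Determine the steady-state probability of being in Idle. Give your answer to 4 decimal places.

0.2739

Let the stationary distribution be π with π = πP and π_1 + π_2 + π_3 + π_4 = 1.
π_1 = 0.3·π_1 + 0.25·π_2 + 0.25·π_3 + 0.2·π_4
π_2 = 0.15·π_1 + 0.2·π_2 + 0.3·π_3 + 0.3·π_4
π_3 = 0.3·π_1 + 0.3·π_2 + 0.1·π_3 + 0.25·π_4
Solving with the normalization constraint gives π = (0.2487, 0.2388, 0.2386, 0.2739).
So the stationary probability of Idle is 0.2739.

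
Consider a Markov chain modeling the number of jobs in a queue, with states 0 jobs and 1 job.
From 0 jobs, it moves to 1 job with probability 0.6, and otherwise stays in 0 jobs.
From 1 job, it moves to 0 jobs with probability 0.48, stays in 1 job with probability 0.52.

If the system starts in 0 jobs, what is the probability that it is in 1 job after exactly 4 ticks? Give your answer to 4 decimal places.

0.5555

Propagate the distribution vector 4 ticks from 0 jobs.
After 0 ticks: (1.0000, 0.0000)
After 1 tick: (0.4000, 0.6000)
After 2 ticks: (0.4480, 0.5520)
After 3 ticks: (0.4442, 0.5558)
After 4 ticks: (0.4445, 0.5555)
P(in 1 job after 4 ticks) = 0.5555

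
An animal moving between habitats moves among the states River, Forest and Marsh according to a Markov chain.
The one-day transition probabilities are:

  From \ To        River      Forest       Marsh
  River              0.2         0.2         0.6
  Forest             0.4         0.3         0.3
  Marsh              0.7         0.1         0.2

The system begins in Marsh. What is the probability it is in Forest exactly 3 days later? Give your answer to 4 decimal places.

Propagate the distribution vector 3 days from Marsh.
After 0 days: (0.0000, 0.0000, 1.0000)
After 1 day: (0.7000, 0.1000, 0.2000)
After 2 days: (0.3200, 0.1900, 0.4900)
After 3 days: (0.4830, 0.1700, 0.3470)
P(in Forest after 3 days) = 0.1700

0.1700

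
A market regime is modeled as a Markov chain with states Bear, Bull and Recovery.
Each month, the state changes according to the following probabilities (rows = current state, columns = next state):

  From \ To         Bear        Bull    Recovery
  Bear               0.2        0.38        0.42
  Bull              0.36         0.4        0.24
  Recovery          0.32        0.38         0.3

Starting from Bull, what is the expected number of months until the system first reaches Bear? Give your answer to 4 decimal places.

2.8589

Let t(s) be the expected number of months to first reach Bear from state s, with t(Bear) = 0. Conditioning on the first month:
t(Bull) = 1 + 0.4·t(Bull) + 0.24·t(Recovery)
t(Recovery) = 1 + 0.38·t(Bull) + 0.3·t(Recovery)
Solving: t(Bull) = 2.8589, t(Recovery) = 2.9805.
Expected months from Bull to Bear: 2.8589.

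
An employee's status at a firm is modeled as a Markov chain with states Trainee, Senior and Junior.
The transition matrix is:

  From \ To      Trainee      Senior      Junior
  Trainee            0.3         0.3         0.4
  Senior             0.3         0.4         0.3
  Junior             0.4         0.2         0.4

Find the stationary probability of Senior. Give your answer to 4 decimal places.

0.2921

Let the stationary distribution be π with π = πP and π_1 + π_2 + π_3 = 1.
π_1 = 0.3·π_1 + 0.3·π_2 + 0.4·π_3
π_2 = 0.3·π_1 + 0.4·π_2 + 0.2·π_3
Solving with the normalization constraint gives π = (0.3371, 0.2921, 0.3708).
So the stationary probability of Senior is 0.2921.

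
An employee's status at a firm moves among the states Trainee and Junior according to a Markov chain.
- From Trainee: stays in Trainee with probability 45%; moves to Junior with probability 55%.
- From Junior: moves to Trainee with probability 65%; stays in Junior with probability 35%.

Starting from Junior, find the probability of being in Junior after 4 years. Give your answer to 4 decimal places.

Propagate the distribution vector 4 years from Junior.
After 0 years: (0.0000, 1.0000)
After 1 year: (0.6500, 0.3500)
After 2 years: (0.5200, 0.4800)
After 3 years: (0.5460, 0.4540)
After 4 years: (0.5408, 0.4592)
P(in Junior after 4 years) = 0.4592

0.4592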